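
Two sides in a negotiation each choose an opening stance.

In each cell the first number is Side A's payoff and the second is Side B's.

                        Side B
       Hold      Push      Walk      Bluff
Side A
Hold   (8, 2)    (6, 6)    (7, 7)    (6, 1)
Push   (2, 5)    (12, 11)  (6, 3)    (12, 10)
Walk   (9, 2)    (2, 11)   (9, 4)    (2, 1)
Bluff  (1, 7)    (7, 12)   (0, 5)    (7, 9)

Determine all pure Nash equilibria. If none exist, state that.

(Push, Push)

Mark each player's best response to every combination of opponents' strategies; a profile where every player is best-responding is a pure Nash equilibrium.
Side A against Hold: payoffs 8, 2, 9, 1 → best response Walk.
Side A against Push: payoffs 6, 12, 2, 7 → best response Push.
Side A against Walk: payoffs 7, 6, 9, 0 → best response Walk.
Side A against Bluff: payoffs 6, 12, 2, 7 → best response Push.
Side B against Hold: payoffs 2, 6, 7, 1 → best response Walk.
Side B against Push: payoffs 5, 11, 3, 10 → best response Push.
Side B against Walk: payoffs 2, 11, 4, 1 → best response Push.
Side B against Bluff: payoffs 7, 12, 5, 9 → best response Push.
Mutual best responses: (Push, Push).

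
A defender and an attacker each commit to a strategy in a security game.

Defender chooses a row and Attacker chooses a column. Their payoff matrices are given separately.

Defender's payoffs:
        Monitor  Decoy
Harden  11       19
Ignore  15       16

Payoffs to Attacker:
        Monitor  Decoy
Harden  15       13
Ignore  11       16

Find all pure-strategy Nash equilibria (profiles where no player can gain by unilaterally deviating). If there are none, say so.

Defender against Monitor: payoffs 11, 15 → best response Ignore.
Defender against Decoy: payoffs 19, 16 → best response Harden.
Attacker against Harden: payoffs 15, 13 → best response Monitor.
Attacker against Ignore: payoffs 11, 16 → best response Decoy.
No profile is a mutual best response for all players.

There is no pure-strategy Nash equilibrium.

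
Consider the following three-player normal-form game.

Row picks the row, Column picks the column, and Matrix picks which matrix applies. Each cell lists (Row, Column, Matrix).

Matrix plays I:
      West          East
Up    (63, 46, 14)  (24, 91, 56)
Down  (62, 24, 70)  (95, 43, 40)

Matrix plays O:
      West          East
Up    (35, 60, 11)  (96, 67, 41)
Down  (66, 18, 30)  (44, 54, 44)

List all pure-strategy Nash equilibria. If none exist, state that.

For each strategy profile, look for a profitable unilateral deviation.
(Up, West, I): Column can switch to East (46 → 91). Not NE.
(Up, West, O): Row can switch to Down (35 → 66). Not NE.
(Up, East, I): Row can switch to Down (24 → 95). Not NE.
(Up, East, O): Matrix can switch to I (41 → 56). Not NE.
(Down, West, I): Row can switch to Up (62 → 63). Not NE.
(Down, West, O): Column can switch to East (18 → 54). Not NE.
(The remaining 2 profiles each have a profitable deviation by the same check.)

none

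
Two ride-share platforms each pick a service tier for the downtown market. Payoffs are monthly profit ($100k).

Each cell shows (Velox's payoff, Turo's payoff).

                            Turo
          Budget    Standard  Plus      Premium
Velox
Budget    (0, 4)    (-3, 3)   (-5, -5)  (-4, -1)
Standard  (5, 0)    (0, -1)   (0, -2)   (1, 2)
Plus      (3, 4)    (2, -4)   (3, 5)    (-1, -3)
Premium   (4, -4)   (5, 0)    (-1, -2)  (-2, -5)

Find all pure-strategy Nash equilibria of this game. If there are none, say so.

(Standard, Premium); (Plus, Plus); (Premium, Standard)

(Budget, Budget): Velox can switch to Standard (0 → 5). Not NE.
(Budget, Standard): Velox can switch to Standard (-3 → 0). Not NE.
(Budget, Plus): Velox can switch to Standard (-5 → 0). Not NE.
(Budget, Premium): Velox can switch to Standard (-4 → 1). Not NE.
(Standard, Budget): Turo can switch to Premium (0 → 2). Not NE.
(Standard, Standard): Velox can switch to Plus (0 → 2). Not NE.
(Standard, Plus): Velox can switch to Plus (0 → 3). Not NE.
(Standard, Premium): Velox gets 1, best alternative -1; Turo gets 2, best alternative 0. No profitable deviation — NE.
(Plus, Budget): Velox can switch to Standard (3 → 5). Not NE.
(Plus, Standard): Velox can switch to Premium (2 → 5). Not NE.
(Plus, Plus): Velox gets 3, best alternative 0; Turo gets 5, best alternative 4. No profitable deviation — NE.
(Plus, Premium): Velox can switch to Standard (-1 → 1). Not NE.
(Premium, Budget): Velox can switch to Standard (4 → 5). Not NE.
(Premium, Standard): Velox gets 5, best alternative 2; Turo gets 0, best alternative -2. No profitable deviation — NE.
(Premium, Plus): Velox can switch to Standard (-1 → 0). Not NE.
(The remaining 1 profile has a profitable deviation by the same check.)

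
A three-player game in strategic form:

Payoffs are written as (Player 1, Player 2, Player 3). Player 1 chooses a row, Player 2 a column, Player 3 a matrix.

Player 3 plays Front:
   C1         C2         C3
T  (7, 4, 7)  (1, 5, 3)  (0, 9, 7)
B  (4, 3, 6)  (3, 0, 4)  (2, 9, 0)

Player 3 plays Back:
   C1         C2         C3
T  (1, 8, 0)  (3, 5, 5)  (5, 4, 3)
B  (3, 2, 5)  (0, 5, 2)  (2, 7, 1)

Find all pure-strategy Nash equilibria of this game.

none

(T, C1, Front): Player 2 can switch to C2 (4 → 5). Not NE.
(T, C1, Back): Player 1 can switch to B (1 → 3). Not NE.
(T, C2, Front): Player 1 can switch to B (1 → 3). Not NE.
(T, C2, Back): Player 2 can switch to C1 (5 → 8). Not NE.
(T, C3, Front): Player 1 can switch to B (0 → 2). Not NE.
(T, C3, Back): Player 2 can switch to C1 (4 → 8). Not NE.
(B, C1, Front): Player 1 can switch to T (4 → 7). Not NE.
(B, C1, Back): Player 2 can switch to C2 (2 → 5). Not NE.
(B, C2, Front): Player 2 can switch to C1 (0 → 3). Not NE.
(B, C2, Back): Player 1 can switch to T (0 → 3). Not NE.
(B, C3, Front): Player 3 can switch to Back (0 → 1). Not NE.
(B, C3, Back): Player 1 can switch to T (2 → 5). Not NE.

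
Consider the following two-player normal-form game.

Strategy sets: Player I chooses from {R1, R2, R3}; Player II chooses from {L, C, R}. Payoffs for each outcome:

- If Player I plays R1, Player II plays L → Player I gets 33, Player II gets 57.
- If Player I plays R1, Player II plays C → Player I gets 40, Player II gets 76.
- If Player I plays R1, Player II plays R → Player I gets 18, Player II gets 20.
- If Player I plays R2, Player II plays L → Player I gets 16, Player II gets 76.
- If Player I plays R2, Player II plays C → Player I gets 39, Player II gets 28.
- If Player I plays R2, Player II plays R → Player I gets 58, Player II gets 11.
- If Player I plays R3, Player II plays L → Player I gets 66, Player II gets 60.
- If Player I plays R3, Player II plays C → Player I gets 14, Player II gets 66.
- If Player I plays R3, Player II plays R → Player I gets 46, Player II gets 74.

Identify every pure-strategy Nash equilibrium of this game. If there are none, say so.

(R1, L): Player I can switch to R3 (33 → 66). Not NE.
(R1, C): Player I gets 40, best alternative 39; Player II gets 76, best alternative 57. No profitable deviation — NE.
(R1, R): Player I can switch to R2 (18 → 58). Not NE.
(R2, L): Player I can switch to R1 (16 → 33). Not NE.
(R2, C): Player I can switch to R1 (39 → 40). Not NE.
(R2, R): Player II can switch to L (11 → 76). Not NE.
(R3, L): Player II can switch to C (60 → 66). Not NE.
(R3, C): Player I can switch to R1 (14 → 40). Not NE.
(R3, R): Player I can switch to R2 (46 → 58). Not NE.

(R1, C)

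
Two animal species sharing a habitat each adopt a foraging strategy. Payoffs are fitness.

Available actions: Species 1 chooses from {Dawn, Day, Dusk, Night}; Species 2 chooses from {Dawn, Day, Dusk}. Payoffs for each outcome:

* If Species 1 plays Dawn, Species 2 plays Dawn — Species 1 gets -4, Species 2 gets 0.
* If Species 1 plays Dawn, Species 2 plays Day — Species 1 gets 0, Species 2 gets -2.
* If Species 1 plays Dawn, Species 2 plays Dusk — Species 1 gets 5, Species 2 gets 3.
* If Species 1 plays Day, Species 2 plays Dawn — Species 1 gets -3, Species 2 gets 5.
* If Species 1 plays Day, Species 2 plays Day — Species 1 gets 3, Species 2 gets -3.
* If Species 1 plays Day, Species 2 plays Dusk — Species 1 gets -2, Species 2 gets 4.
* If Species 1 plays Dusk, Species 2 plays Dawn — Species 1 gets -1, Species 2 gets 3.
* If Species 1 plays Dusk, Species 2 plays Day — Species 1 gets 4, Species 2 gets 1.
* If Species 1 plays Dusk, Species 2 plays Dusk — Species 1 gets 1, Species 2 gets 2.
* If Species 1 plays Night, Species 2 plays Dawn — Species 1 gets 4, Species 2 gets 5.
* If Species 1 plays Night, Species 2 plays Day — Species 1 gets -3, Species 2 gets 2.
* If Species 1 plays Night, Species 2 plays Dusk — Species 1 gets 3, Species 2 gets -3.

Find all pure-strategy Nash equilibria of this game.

For each strategy profile, look for a profitable unilateral deviation.
(Dawn, Dawn): Species 1 can switch to Day (-4 → -3). Not NE.
(Dawn, Day): Species 1 can switch to Day (0 → 3). Not NE.
(Dawn, Dusk): Species 1 gets 5, best alternative 3; Species 2 gets 3, best alternative 0. No profitable deviation — NE.
(Day, Dawn): Species 1 can switch to Dusk (-3 → -1). Not NE.
(Day, Day): Species 1 can switch to Dusk (3 → 4). Not NE.
(Day, Dusk): Species 1 can switch to Dawn (-2 → 5). Not NE.
(Dusk, Dawn): Species 1 can switch to Night (-1 → 4). Not NE.
(Dusk, Day): Species 2 can switch to Dawn (1 → 3). Not NE.
(Dusk, Dusk): Species 1 can switch to Dawn (1 → 5). Not NE.
(Night, Dawn): Species 1 gets 4, best alternative -1; Species 2 gets 5, best alternative 2. No profitable deviation — NE.
(The remaining 2 profiles each have a profitable deviation by the same check.)

Pure-strategy Nash equilibria: (Dawn, Dusk), (Night, Dawn)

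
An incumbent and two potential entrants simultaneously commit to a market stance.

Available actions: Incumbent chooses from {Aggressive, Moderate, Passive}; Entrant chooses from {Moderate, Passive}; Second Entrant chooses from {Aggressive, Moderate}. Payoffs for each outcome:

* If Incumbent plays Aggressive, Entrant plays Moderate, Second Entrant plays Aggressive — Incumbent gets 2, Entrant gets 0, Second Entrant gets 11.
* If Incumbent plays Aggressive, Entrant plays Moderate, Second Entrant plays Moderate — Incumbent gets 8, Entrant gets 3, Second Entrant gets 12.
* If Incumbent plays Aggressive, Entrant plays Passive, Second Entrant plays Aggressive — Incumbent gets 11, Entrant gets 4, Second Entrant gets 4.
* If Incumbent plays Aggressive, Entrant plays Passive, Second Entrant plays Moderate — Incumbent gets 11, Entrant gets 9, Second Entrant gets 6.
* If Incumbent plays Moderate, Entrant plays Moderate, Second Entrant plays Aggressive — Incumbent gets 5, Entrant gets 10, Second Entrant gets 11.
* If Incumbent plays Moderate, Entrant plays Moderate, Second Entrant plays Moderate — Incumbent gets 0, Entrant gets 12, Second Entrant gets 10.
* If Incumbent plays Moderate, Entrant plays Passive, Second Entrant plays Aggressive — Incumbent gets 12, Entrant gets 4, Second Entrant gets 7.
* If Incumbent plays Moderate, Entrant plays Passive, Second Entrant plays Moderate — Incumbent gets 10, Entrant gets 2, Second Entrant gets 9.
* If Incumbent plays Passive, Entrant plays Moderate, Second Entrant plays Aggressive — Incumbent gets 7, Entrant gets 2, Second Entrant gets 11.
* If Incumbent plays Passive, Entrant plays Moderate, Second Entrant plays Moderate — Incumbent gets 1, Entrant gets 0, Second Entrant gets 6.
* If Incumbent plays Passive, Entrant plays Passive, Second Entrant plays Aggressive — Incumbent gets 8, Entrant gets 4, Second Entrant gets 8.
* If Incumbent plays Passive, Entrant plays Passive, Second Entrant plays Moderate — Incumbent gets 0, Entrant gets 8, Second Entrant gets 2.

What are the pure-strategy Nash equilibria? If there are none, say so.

The unique pure-strategy Nash equilibrium is (Aggressive, Passive, Moderate).

Incumbent against (Moderate, Aggressive): payoffs 2, 5, 7 → best response Passive.
Incumbent against (Moderate, Moderate): payoffs 8, 0, 1 → best response Aggressive.
Incumbent against (Passive, Aggressive): payoffs 11, 12, 8 → best response Moderate.
Incumbent against (Passive, Moderate): payoffs 11, 10, 0 → best response Aggressive.
Entrant against (Aggressive, Aggressive): payoffs 0, 4 → best response Passive.
Entrant against (Aggressive, Moderate): payoffs 3, 9 → best response Passive.
Entrant against (Moderate, Aggressive): payoffs 10, 4 → best response Moderate.
Entrant against (Moderate, Moderate): payoffs 12, 2 → best response Moderate.
Entrant against (Passive, Aggressive): payoffs 2, 4 → best response Passive.
Entrant against (Passive, Moderate): payoffs 0, 8 → best response Passive.
Second Entrant against (Aggressive, Moderate): payoffs 11, 12 → best response Moderate.
Second Entrant against (Aggressive, Passive): payoffs 4, 6 → best response Moderate.
Second Entrant against (Moderate, Moderate): payoffs 11, 10 → best response Aggressive.
Second Entrant against (Moderate, Passive): payoffs 7, 9 → best response Moderate.
Second Entrant against (Passive, Moderate): payoffs 11, 6 → best response Aggressive.
Second Entrant against (Passive, Passive): payoffs 8, 2 → best response Aggressive.
Mutual best responses: (Aggressive, Passive, Moderate).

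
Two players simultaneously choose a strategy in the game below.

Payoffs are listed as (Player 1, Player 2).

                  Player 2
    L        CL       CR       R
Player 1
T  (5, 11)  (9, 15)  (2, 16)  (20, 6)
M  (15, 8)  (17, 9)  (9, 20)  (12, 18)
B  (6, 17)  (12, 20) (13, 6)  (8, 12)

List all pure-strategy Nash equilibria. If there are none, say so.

Player 1 against L: payoffs 5, 15, 6 → best response M.
Player 1 against CL: payoffs 9, 17, 12 → best response M.
Player 1 against CR: payoffs 2, 9, 13 → best response B.
Player 1 against R: payoffs 20, 12, 8 → best response T.
Player 2 against T: payoffs 11, 15, 16, 6 → best response CR.
Player 2 against M: payoffs 8, 9, 20, 18 → best response CR.
Player 2 against B: payoffs 17, 20, 6, 12 → best response CL.
No profile is a mutual best response for all players.

There is no pure-strategy Nash equilibrium.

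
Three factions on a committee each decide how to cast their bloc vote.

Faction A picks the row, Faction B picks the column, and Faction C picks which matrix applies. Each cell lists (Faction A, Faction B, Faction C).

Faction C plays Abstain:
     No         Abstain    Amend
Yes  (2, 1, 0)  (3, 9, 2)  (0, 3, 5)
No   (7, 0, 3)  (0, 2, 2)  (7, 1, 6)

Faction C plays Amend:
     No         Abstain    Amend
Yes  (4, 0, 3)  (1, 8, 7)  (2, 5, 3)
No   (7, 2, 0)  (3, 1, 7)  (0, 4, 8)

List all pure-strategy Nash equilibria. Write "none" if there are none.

There is no pure-strategy Nash equilibrium.

Check each profile: it is a Nash equilibrium iff no player can strictly gain by switching unilaterally.
(Yes, No, Abstain): Faction A can switch to No (2 → 7). Not NE.
(Yes, No, Amend): Faction A can switch to No (4 → 7). Not NE.
(Yes, Abstain, Abstain): Faction C can switch to Amend (2 → 7). Not NE.
(Yes, Abstain, Amend): Faction A can switch to No (1 → 3). Not NE.
(Yes, Amend, Abstain): Faction A can switch to No (0 → 7). Not NE.
(Yes, Amend, Amend): Faction B can switch to Abstain (5 → 8). Not NE.
(The remaining 6 profiles each have a profitable deviation by the same check.)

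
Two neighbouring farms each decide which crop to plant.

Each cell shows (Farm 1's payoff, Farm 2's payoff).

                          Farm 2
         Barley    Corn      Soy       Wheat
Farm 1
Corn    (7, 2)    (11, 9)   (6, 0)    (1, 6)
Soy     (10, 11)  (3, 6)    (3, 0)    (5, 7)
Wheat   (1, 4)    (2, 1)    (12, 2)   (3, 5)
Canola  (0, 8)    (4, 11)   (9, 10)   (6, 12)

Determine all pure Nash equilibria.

Mark each player's best response to every combination of opponents' strategies; a profile where every player is best-responding is a pure Nash equilibrium.
Farm 1 against Barley: payoffs 7, 10, 1, 0 → best response Soy.
Farm 1 against Corn: payoffs 11, 3, 2, 4 → best response Corn.
Farm 1 against Soy: payoffs 6, 3, 12, 9 → best response Wheat.
Farm 1 against Wheat: payoffs 1, 5, 3, 6 → best response Canola.
Farm 2 against Corn: payoffs 2, 9, 0, 6 → best response Corn.
Farm 2 against Soy: payoffs 11, 6, 0, 7 → best response Barley.
Farm 2 against Wheat: payoffs 4, 1, 2, 5 → best response Wheat.
Farm 2 against Canola: payoffs 8, 11, 10, 12 → best response Wheat.
Mutual best responses: (Corn, Corn); (Soy, Barley); (Canola, Wheat).

(Corn, Corn), (Soy, Barley), (Canola, Wheat)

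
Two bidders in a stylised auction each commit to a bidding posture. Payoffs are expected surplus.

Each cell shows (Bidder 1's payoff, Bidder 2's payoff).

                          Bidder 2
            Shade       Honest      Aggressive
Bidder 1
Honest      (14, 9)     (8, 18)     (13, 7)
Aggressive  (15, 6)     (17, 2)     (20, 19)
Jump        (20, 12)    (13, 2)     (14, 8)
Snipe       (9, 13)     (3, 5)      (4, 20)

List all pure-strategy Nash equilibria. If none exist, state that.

(Honest, Shade): Bidder 1 can switch to Aggressive (14 → 15). Not NE.
(Honest, Honest): Bidder 1 can switch to Aggressive (8 → 17). Not NE.
(Honest, Aggressive): Bidder 1 can switch to Aggressive (13 → 20). Not NE.
(Aggressive, Shade): Bidder 1 can switch to Jump (15 → 20). Not NE.
(Aggressive, Honest): Bidder 2 can switch to Shade (2 → 6). Not NE.
(Aggressive, Aggressive): Bidder 1 gets 20, best alternative 14; Bidder 2 gets 19, best alternative 6. No profitable deviation — NE.
(Jump, Shade): Bidder 1 gets 20, best alternative 15; Bidder 2 gets 12, best alternative 8. No profitable deviation — NE.
(Jump, Honest): Bidder 1 can switch to Aggressive (13 → 17). Not NE.
(Jump, Aggressive): Bidder 1 can switch to Aggressive (14 → 20). Not NE.
(Snipe, Shade): Bidder 1 can switch to Honest (9 → 14). Not NE.
(Snipe, Honest): Bidder 1 can switch to Honest (3 → 8). Not NE.
(Snipe, Aggressive): Bidder 1 can switch to Honest (4 → 13). Not NE.

(Aggressive, Aggressive), (Jump, Shade)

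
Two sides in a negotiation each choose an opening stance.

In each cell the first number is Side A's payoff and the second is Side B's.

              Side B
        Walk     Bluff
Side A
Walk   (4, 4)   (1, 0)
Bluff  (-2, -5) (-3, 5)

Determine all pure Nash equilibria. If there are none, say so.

The unique pure-strategy Nash equilibrium is (Walk, Walk).

Side A against Walk: payoffs 4, -2 → best response Walk.
Side A against Bluff: payoffs 1, -3 → best response Walk.
Side B against Walk: payoffs 4, 0 → best response Walk.
Side B against Bluff: payoffs -5, 5 → best response Bluff.
Mutual best responses: (Walk, Walk).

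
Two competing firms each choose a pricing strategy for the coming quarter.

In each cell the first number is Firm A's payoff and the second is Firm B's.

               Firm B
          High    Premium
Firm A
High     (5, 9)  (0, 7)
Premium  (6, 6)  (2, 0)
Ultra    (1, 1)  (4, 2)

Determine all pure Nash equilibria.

(High, High): Firm A can switch to Premium (5 → 6). Not NE.
(High, Premium): Firm A can switch to Premium (0 → 2). Not NE.
(Premium, High): Firm A gets 6, best alternative 5; Firm B gets 6, best alternative 0. No profitable deviation — NE.
(Premium, Premium): Firm A can switch to Ultra (2 → 4). Not NE.
(Ultra, High): Firm A can switch to High (1 → 5). Not NE.
(Ultra, Premium): Firm A gets 4, best alternative 2; Firm B gets 2, best alternative 1. No profitable deviation — NE.

(Premium, High); (Ultra, Premium)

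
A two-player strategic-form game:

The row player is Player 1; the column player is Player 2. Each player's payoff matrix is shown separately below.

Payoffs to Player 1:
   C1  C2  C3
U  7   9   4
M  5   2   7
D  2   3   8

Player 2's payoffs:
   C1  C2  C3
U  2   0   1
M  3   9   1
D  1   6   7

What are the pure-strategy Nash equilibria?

Player 1 against C1: payoffs 7, 5, 2 → best response U.
Player 1 against C2: payoffs 9, 2, 3 → best response U.
Player 1 against C3: payoffs 4, 7, 8 → best response D.
Player 2 against U: payoffs 2, 0, 1 → best response C1.
Player 2 against M: payoffs 3, 9, 1 → best response C2.
Player 2 against D: payoffs 1, 6, 7 → best response C3.
Mutual best responses: (U, C1); (D, C3).

Pure-strategy Nash equilibria: (U, C1) and (D, C3)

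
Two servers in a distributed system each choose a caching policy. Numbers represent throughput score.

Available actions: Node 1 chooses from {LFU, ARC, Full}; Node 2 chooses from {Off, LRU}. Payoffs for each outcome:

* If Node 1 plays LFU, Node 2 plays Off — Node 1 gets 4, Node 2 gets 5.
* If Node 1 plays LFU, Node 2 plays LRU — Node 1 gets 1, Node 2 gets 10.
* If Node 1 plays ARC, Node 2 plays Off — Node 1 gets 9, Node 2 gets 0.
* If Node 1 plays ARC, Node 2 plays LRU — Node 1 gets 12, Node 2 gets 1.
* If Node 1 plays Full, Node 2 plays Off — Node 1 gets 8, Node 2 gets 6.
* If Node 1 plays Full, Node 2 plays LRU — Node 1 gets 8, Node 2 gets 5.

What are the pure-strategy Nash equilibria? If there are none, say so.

Check each profile: it is a Nash equilibrium iff no player can strictly gain by switching unilaterally.
(LFU, Off): Node 1 can switch to ARC (4 → 9). Not NE.
(LFU, LRU): Node 1 can switch to ARC (1 → 12). Not NE.
(ARC, Off): Node 2 can switch to LRU (0 → 1). Not NE.
(ARC, LRU): Node 1 gets 12, best alternative 8; Node 2 gets 1, best alternative 0. No profitable deviation — NE.
(Full, Off): Node 1 can switch to ARC (8 → 9). Not NE.
(Full, LRU): Node 1 can switch to ARC (8 → 12). Not NE.

Pure NE: (ARC, LRU)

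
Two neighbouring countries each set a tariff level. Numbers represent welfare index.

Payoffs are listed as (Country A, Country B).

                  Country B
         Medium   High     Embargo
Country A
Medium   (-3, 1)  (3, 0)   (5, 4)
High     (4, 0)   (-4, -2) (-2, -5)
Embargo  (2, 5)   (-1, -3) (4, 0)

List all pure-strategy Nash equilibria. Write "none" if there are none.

Pure-strategy Nash equilibria: (Medium, Embargo); (High, Medium)

For each player, find the best response to each opponent profile; mutual best responses are the pure NE.
Country A against Medium: payoffs -3, 4, 2 → best response High.
Country A against High: payoffs 3, -4, -1 → best response Medium.
Country A against Embargo: payoffs 5, -2, 4 → best response Medium.
Country B against Medium: payoffs 1, 0, 4 → best response Embargo.
Country B against High: payoffs 0, -2, -5 → best response Medium.
Country B against Embargo: payoffs 5, -3, 0 → best response Medium.
Mutual best responses: (Medium, Embargo); (High, Medium).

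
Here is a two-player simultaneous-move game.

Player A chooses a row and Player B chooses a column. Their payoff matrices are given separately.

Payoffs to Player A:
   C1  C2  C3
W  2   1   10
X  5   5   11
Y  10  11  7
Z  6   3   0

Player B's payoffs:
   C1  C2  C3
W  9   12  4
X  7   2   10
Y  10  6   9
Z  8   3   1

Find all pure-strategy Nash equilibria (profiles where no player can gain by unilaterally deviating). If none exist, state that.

(W, C1): Player A can switch to X (2 → 5). Not NE.
(W, C2): Player A can switch to X (1 → 5). Not NE.
(W, C3): Player A can switch to X (10 → 11). Not NE.
(X, C1): Player A can switch to Y (5 → 10). Not NE.
(X, C2): Player A can switch to Y (5 → 11). Not NE.
(X, C3): Player A gets 11, best alternative 10; Player B gets 10, best alternative 7. No profitable deviation — NE.
(Y, C1): Player A gets 10, best alternative 6; Player B gets 10, best alternative 9. No profitable deviation — NE.
(Y, C2): Player B can switch to C1 (6 → 10). Not NE.
(The remaining 4 profiles each have a profitable deviation by the same check.)

(X, C3); (Y, C1)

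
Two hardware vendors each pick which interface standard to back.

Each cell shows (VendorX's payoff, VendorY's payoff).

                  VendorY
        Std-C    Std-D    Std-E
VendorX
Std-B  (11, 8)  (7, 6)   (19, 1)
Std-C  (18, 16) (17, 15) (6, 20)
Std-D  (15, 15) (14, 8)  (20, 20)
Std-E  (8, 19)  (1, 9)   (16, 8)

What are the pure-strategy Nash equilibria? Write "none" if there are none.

Pure NE: (Std-D, Std-E)

VendorX against Std-C: payoffs 11, 18, 15, 8 → best response Std-C.
VendorX against Std-D: payoffs 7, 17, 14, 1 → best response Std-C.
VendorX against Std-E: payoffs 19, 6, 20, 16 → best response Std-D.
VendorY against Std-B: payoffs 8, 6, 1 → best response Std-C.
VendorY against Std-C: payoffs 16, 15, 20 → best response Std-E.
VendorY against Std-D: payoffs 15, 8, 20 → best response Std-E.
VendorY against Std-E: payoffs 19, 9, 8 → best response Std-C.
Mutual best responses: (Std-D, Std-E).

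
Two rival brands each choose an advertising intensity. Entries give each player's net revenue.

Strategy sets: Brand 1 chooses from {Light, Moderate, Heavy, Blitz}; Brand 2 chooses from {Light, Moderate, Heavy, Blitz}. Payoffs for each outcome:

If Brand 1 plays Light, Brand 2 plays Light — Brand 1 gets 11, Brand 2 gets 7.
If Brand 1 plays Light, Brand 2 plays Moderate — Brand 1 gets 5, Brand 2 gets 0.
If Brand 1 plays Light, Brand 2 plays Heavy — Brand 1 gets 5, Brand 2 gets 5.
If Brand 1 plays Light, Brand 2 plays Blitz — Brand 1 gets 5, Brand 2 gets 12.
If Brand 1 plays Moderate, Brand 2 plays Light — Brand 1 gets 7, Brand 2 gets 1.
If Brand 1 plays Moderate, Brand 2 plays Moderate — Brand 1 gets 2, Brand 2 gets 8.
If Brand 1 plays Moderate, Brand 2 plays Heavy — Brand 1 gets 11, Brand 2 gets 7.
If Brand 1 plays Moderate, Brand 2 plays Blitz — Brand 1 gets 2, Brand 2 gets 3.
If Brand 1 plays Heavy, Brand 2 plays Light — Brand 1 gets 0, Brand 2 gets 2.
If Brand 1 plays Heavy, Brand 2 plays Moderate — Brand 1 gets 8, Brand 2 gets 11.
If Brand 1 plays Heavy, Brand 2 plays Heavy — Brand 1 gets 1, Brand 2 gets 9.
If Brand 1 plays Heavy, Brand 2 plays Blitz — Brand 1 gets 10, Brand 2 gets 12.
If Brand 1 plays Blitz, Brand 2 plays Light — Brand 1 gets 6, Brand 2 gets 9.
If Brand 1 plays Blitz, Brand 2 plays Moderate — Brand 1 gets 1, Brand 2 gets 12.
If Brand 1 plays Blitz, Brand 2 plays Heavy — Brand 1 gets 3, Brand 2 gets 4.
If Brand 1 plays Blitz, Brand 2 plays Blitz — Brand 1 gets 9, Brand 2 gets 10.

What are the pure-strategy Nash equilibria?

Mark each player's best response to every combination of opponents' strategies; a profile where every player is best-responding is a pure Nash equilibrium.
Brand 1 against Light: payoffs 11, 7, 0, 6 → best response Light.
Brand 1 against Moderate: payoffs 5, 2, 8, 1 → best response Heavy.
Brand 1 against Heavy: payoffs 5, 11, 1, 3 → best response Moderate.
Brand 1 against Blitz: payoffs 5, 2, 10, 9 → best response Heavy.
Brand 2 against Light: payoffs 7, 0, 5, 12 → best response Blitz.
Brand 2 against Moderate: payoffs 1, 8, 7, 3 → best response Moderate.
Brand 2 against Heavy: payoffs 2, 11, 9, 12 → best response Blitz.
Brand 2 against Blitz: payoffs 9, 12, 4, 10 → best response Moderate.
Mutual best responses: (Heavy, Blitz).

The unique pure-strategy Nash equilibrium is (Heavy, Blitz).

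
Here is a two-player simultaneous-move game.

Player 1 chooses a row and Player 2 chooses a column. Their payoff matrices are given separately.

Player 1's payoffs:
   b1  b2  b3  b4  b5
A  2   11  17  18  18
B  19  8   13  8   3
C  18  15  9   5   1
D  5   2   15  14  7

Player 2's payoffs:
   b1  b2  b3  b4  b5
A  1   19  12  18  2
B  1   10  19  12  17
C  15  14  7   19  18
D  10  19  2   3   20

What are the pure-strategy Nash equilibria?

Check each profile: it is a Nash equilibrium iff no player can strictly gain by switching unilaterally.
(A, b1): Player 1 can switch to B (2 → 19). Not NE.
(A, b2): Player 1 can switch to C (11 → 15). Not NE.
(A, b3): Player 2 can switch to b2 (12 → 19). Not NE.
(A, b4): Player 2 can switch to b2 (18 → 19). Not NE.
(A, b5): Player 2 can switch to b2 (2 → 19). Not NE.
(B, b1): Player 2 can switch to b2 (1 → 10). Not NE.
(B, b2): Player 1 can switch to A (8 → 11). Not NE.
(B, b3): Player 1 can switch to A (13 → 17). Not NE.
(B, b4): Player 1 can switch to A (8 → 18). Not NE.
(B, b5): Player 1 can switch to A (3 → 18). Not NE.
(The remaining 10 profiles each have a profitable deviation by the same check.)

This game has no pure Nash equilibrium.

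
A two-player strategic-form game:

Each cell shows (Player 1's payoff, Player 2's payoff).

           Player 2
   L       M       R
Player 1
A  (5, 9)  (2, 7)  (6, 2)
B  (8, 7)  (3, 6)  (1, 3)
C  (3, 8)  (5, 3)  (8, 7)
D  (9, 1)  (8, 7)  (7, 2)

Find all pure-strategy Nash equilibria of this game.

(A, L): Player 1 can switch to B (5 → 8). Not NE.
(A, M): Player 1 can switch to B (2 → 3). Not NE.
(A, R): Player 1 can switch to C (6 → 8). Not NE.
(B, L): Player 1 can switch to D (8 → 9). Not NE.
(B, M): Player 1 can switch to C (3 → 5). Not NE.
(B, R): Player 1 can switch to A (1 → 6). Not NE.
(C, L): Player 1 can switch to A (3 → 5). Not NE.
(C, M): Player 1 can switch to D (5 → 8). Not NE.
(C, R): Player 2 can switch to L (7 → 8). Not NE.
(D, L): Player 2 can switch to M (1 → 7). Not NE.
(D, M): Player 1 gets 8, best alternative 5; Player 2 gets 7, best alternative 2. No profitable deviation — NE.
(The remaining 1 profile has a profitable deviation by the same check.)

(D, M)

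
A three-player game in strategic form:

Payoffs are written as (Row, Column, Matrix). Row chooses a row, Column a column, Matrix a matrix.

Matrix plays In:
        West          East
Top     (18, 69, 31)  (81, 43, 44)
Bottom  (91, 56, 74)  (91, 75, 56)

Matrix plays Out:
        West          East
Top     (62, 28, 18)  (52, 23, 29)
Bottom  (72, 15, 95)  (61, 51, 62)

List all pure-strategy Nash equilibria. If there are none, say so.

The unique pure-strategy Nash equilibrium is (Bottom, East, Out).

(Top, West, In): Row can switch to Bottom (18 → 91). Not NE.
(Top, West, Out): Row can switch to Bottom (62 → 72). Not NE.
(Top, East, In): Row can switch to Bottom (81 → 91). Not NE.
(Top, East, Out): Row can switch to Bottom (52 → 61). Not NE.
(Bottom, West, In): Column can switch to East (56 → 75). Not NE.
(Bottom, West, Out): Column can switch to East (15 → 51). Not NE.
(Bottom, East, Out): Row gets 61, best alternative 52; Column gets 51, best alternative 15; Matrix gets 62, best alternative 56. No profitable deviation — NE.
(The remaining 1 profile has a profitable deviation by the same check.)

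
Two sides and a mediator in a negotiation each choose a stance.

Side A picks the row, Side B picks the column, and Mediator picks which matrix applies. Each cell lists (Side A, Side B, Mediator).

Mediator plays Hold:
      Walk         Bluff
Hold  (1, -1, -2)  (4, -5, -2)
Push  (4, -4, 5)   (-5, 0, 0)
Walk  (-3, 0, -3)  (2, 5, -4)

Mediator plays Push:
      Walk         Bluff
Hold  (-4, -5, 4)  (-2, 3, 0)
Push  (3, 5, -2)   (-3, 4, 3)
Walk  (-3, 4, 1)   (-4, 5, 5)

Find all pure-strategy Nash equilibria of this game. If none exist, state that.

(Hold, Bluff, Push)

Side A against (Walk, Hold): payoffs 1, 4, -3 → best response Push.
Side A against (Walk, Push): payoffs -4, 3, -3 → best response Push.
Side A against (Bluff, Hold): payoffs 4, -5, 2 → best response Hold.
Side A against (Bluff, Push): payoffs -2, -3, -4 → best response Hold.
Side B against (Hold, Hold): payoffs -1, -5 → best response Walk.
Side B against (Hold, Push): payoffs -5, 3 → best response Bluff.
Side B against (Push, Hold): payoffs -4, 0 → best response Bluff.
Side B against (Push, Push): payoffs 5, 4 → best response Walk.
Side B against (Walk, Hold): payoffs 0, 5 → best response Bluff.
Side B against (Walk, Push): payoffs 4, 5 → best response Bluff.
Mediator against (Hold, Walk): payoffs -2, 4 → best response Push.
Mediator against (Hold, Bluff): payoffs -2, 0 → best response Push.
Mediator against (Push, Walk): payoffs 5, -2 → best response Hold.
Mediator against (Push, Bluff): payoffs 0, 3 → best response Push.
Mediator against (Walk, Walk): payoffs -3, 1 → best response Push.
Mediator against (Walk, Bluff): payoffs -4, 5 → best response Push.
Mutual best responses: (Hold, Bluff, Push).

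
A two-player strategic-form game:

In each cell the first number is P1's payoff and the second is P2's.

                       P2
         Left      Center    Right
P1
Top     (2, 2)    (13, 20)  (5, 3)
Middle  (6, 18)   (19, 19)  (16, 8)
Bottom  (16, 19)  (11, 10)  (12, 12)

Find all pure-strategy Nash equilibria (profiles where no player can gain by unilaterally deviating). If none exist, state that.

Check each profile: it is a Nash equilibrium iff no player can strictly gain by switching unilaterally.
(Top, Left): P1 can switch to Middle (2 → 6). Not NE.
(Top, Center): P1 can switch to Middle (13 → 19). Not NE.
(Top, Right): P1 can switch to Middle (5 → 16). Not NE.
(Middle, Left): P1 can switch to Bottom (6 → 16). Not NE.
(Middle, Center): P1 gets 19, best alternative 13; P2 gets 19, best alternative 18. No profitable deviation — NE.
(Middle, Right): P2 can switch to Left (8 → 18). Not NE.
(Bottom, Left): P1 gets 16, best alternative 6; P2 gets 19, best alternative 12. No profitable deviation — NE.
(Bottom, Center): P1 can switch to Top (11 → 13). Not NE.
(Bottom, Right): P1 can switch to Middle (12 → 16). Not NE.

The pure Nash equilibria are (Middle, Center), (Bottom, Left).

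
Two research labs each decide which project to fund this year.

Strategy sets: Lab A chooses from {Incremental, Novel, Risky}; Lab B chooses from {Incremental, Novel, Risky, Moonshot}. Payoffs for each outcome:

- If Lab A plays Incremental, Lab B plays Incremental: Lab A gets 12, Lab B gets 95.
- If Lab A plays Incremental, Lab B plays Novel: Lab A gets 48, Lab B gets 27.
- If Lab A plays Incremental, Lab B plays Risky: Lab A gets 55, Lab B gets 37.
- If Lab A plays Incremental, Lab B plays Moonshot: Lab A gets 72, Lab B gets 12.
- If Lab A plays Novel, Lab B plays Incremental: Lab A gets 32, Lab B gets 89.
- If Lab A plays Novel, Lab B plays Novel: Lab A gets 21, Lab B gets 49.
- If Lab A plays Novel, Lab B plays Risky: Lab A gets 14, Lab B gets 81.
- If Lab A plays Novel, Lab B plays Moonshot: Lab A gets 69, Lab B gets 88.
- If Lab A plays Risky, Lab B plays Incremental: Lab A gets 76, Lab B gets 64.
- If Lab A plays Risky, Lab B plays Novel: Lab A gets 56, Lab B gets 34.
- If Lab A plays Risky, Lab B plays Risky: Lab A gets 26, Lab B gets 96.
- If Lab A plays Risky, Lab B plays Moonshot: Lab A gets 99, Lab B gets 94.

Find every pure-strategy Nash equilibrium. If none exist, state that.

No pure-strategy Nash equilibrium.

Lab A against Incremental: payoffs 12, 32, 76 → best response Risky.
Lab A against Novel: payoffs 48, 21, 56 → best response Risky.
Lab A against Risky: payoffs 55, 14, 26 → best response Incremental.
Lab A against Moonshot: payoffs 72, 69, 99 → best response Risky.
Lab B against Incremental: payoffs 95, 27, 37, 12 → best response Incremental.
Lab B against Novel: payoffs 89, 49, 81, 88 → best response Incremental.
Lab B against Risky: payoffs 64, 34, 96, 94 → best response Risky.
No profile is a mutual best response for all players.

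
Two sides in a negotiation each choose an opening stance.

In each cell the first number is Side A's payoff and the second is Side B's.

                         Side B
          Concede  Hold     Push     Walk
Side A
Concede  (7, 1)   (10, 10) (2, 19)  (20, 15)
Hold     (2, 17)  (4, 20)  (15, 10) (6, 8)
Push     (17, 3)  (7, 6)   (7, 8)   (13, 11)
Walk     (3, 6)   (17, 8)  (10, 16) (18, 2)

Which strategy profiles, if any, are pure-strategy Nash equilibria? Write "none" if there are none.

For each player, find the best response to each opponent profile; mutual best responses are the pure NE.
Side A against Concede: payoffs 7, 2, 17, 3 → best response Push.
Side A against Hold: payoffs 10, 4, 7, 17 → best response Walk.
Side A against Push: payoffs 2, 15, 7, 10 → best response Hold.
Side A against Walk: payoffs 20, 6, 13, 18 → best response Concede.
Side B against Concede: payoffs 1, 10, 19, 15 → best response Push.
Side B against Hold: payoffs 17, 20, 10, 8 → best response Hold.
Side B against Push: payoffs 3, 6, 8, 11 → best response Walk.
Side B against Walk: payoffs 6, 8, 16, 2 → best response Push.
No profile is a mutual best response for all players.

There is no pure-strategy Nash equilibrium.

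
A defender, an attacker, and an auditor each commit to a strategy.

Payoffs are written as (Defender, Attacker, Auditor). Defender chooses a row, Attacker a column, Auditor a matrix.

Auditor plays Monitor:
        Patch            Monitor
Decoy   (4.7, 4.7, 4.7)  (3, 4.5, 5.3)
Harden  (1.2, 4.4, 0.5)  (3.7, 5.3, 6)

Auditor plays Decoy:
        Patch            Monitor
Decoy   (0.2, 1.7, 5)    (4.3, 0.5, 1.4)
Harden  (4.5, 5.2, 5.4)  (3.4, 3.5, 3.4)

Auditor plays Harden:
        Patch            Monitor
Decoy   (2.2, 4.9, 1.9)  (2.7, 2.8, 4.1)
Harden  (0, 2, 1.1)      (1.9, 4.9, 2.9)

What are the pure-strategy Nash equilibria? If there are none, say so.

(Harden, Patch, Decoy); (Harden, Monitor, Monitor)

For each strategy profile, look for a profitable unilateral deviation.
(Decoy, Patch, Monitor): Auditor can switch to Decoy (4.7 → 5). Not NE.
(Decoy, Patch, Decoy): Defender can switch to Harden (0.2 → 4.5). Not NE.
(Decoy, Patch, Harden): Auditor can switch to Monitor (1.9 → 4.7). Not NE.
(Decoy, Monitor, Monitor): Defender can switch to Harden (3 → 3.7). Not NE.
(Decoy, Monitor, Decoy): Attacker can switch to Patch (0.5 → 1.7). Not NE.
(Decoy, Monitor, Harden): Attacker can switch to Patch (2.8 → 4.9). Not NE.
(Harden, Patch, Decoy): Defender gets 4.5, best alternative 0.2; Attacker gets 5.2, best alternative 3.5; Auditor gets 5.4, best alternative 1.1. No profitable deviation — NE.
(Harden, Monitor, Monitor): Defender gets 3.7, best alternative 3; Attacker gets 5.3, best alternative 4.4; Auditor gets 6, best alternative 3.4. No profitable deviation — NE.
(The remaining 4 profiles each have a profitable deviation by the same check.)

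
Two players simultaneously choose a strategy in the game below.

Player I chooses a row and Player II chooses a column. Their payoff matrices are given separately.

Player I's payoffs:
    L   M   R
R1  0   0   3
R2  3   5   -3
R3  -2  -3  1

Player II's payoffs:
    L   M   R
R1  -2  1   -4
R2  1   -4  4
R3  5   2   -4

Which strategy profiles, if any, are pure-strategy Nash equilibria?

none

(R1, L): Player I can switch to R2 (0 → 3). Not NE.
(R1, M): Player I can switch to R2 (0 → 5). Not NE.
(R1, R): Player II can switch to L (-4 → -2). Not NE.
(R2, L): Player II can switch to R (1 → 4). Not NE.
(R2, M): Player II can switch to L (-4 → 1). Not NE.
(R2, R): Player I can switch to R1 (-3 → 3). Not NE.
(R3, L): Player I can switch to R1 (-2 → 0). Not NE.
(R3, M): Player I can switch to R1 (-3 → 0). Not NE.
(The remaining 1 profile has a profitable deviation by the same check.)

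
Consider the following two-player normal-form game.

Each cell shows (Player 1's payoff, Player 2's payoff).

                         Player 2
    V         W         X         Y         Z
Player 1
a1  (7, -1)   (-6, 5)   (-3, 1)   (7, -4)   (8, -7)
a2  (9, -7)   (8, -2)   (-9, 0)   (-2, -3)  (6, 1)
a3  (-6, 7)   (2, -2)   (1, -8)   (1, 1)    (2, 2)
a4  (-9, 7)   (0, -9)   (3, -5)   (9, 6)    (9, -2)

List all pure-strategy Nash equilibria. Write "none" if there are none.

This game has no pure Nash equilibrium.

Player 1 against V: payoffs 7, 9, -6, -9 → best response a2.
Player 1 against W: payoffs -6, 8, 2, 0 → best response a2.
Player 1 against X: payoffs -3, -9, 1, 3 → best response a4.
Player 1 against Y: payoffs 7, -2, 1, 9 → best response a4.
Player 1 against Z: payoffs 8, 6, 2, 9 → best response a4.
Player 2 against a1: payoffs -1, 5, 1, -4, -7 → best response W.
Player 2 against a2: payoffs -7, -2, 0, -3, 1 → best response Z.
Player 2 against a3: payoffs 7, -2, -8, 1, 2 → best response V.
Player 2 against a4: payoffs 7, -9, -5, 6, -2 → best response V.
No profile is a mutual best response for all players.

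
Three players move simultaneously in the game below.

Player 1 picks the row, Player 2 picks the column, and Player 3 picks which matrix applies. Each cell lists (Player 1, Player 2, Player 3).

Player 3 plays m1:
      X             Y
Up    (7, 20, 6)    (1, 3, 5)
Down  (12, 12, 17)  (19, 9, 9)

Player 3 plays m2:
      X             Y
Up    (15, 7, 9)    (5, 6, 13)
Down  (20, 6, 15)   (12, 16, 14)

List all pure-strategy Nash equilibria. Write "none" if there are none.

Pure-strategy Nash equilibria: (Down, X, m1); (Down, Y, m2)

(Up, X, m1): Player 1 can switch to Down (7 → 12). Not NE.
(Up, X, m2): Player 1 can switch to Down (15 → 20). Not NE.
(Up, Y, m1): Player 1 can switch to Down (1 → 19). Not NE.
(Up, Y, m2): Player 1 can switch to Down (5 → 12). Not NE.
(Down, X, m1): Player 1 gets 12, best alternative 7; Player 2 gets 12, best alternative 9; Player 3 gets 17, best alternative 15. No profitable deviation — NE.
(Down, X, m2): Player 2 can switch to Y (6 → 16). Not NE.
(Down, Y, m1): Player 2 can switch to X (9 → 12). Not NE.
(Down, Y, m2): Player 1 gets 12, best alternative 5; Player 2 gets 16, best alternative 6; Player 3 gets 14, best alternative 9. No profitable deviation — NE.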